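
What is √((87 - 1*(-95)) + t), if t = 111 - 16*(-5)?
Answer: √373 ≈ 19.313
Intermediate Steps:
t = 191 (t = 111 - 1*(-80) = 111 + 80 = 191)
√((87 - 1*(-95)) + t) = √((87 - 1*(-95)) + 191) = √((87 + 95) + 191) = √(182 + 191) = √373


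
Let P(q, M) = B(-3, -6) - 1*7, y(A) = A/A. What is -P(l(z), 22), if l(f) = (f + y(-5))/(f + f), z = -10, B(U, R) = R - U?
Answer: 10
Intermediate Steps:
y(A) = 1
l(f) = (1 + f)/(2*f) (l(f) = (f + 1)/(f + f) = (1 + f)/((2*f)) = (1 + f)*(1/(2*f)) = (1 + f)/(2*f))
P(q, M) = -10 (P(q, M) = (-6 - 1*(-3)) - 1*7 = (-6 + 3) - 7 = -3 - 7 = -10)
-P(l(z), 22) = -1*(-10) = 10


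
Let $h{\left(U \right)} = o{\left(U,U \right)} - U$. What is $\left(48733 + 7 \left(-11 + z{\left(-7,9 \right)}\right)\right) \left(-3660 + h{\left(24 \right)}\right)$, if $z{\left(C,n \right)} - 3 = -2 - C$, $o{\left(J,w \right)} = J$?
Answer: $-178285920$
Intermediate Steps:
$h{\left(U \right)} = 0$ ($h{\left(U \right)} = U - U = 0$)
$z{\left(C,n \right)} = 1 - C$ ($z{\left(C,n \right)} = 3 - \left(2 + C\right) = 1 - C$)
$\left(48733 + 7 \left(-11 + z{\left(-7,9 \right)}\right)\right) \left(-3660 + h{\left(24 \right)}\right) = \left(48733 + 7 \left(-11 + \left(1 - -7\right)\right)\right) \left(-3660 + 0\right) = \left(48733 + 7 \left(-11 + \left(1 + 7\right)\right)\right) \left(-3660\right) = \left(48733 + 7 \left(-11 + 8\right)\right) \left(-3660\right) = \left(48733 + 7 \left(-3\right)\right) \left(-3660\right) = \left(48733 - 21\right) \left(-3660\right) = 48712 \left(-3660\right) = -178285920$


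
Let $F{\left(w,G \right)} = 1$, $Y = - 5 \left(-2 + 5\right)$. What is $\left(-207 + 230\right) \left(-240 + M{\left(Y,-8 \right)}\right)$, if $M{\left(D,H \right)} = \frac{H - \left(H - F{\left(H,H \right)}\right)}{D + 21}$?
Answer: $- \frac{33097}{6} \approx -5516.2$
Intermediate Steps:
$Y = -15$ ($Y = \left(-5\right) 3 = -15$)
$M{\left(D,H \right)} = \frac{1}{21 + D}$ ($M{\left(D,H \right)} = \frac{H - \left(-1 + H\right)}{D + 21} = 1 \frac{1}{21 + D} = \frac{1}{21 + D}$)
$\left(-207 + 230\right) \left(-240 + M{\left(Y,-8 \right)}\right) = \left(-207 + 230\right) \left(-240 + \frac{1}{21 - 15}\right) = 23 \left(-240 + \frac{1}{6}\right) = 23 \left(- \frac{1439}{6}\right) = - \frac{33097}{6}$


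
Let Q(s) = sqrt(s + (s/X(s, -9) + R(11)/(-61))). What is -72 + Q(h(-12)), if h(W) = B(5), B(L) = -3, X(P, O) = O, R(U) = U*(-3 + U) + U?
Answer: -72 + I*sqrt(143655)/183 ≈ -72.0 + 2.0711*I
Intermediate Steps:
R(U) = U + U*(-3 + U)
h(W) = -3
Q(s) = sqrt(-99/61 + 8*s/9) (Q(s) = sqrt(s + (s/(-9) + (11*(-2 + 11))/(-61))) = sqrt(s + (s*(-1/9) + (11*9)*(-1/61))) = sqrt(s + (-s/9 + 99*(-1/61))) = sqrt(s + (-s/9 - 99/61)) = sqrt(s + (-99/61 - s/9)) = sqrt(-99/61 + 8*s/9))
-72 + Q(h(-12)) = -72 + sqrt(-54351 + 29768*(-3))/183 = -72 + sqrt(-54351 - 89304)/183 = -72 + sqrt(-143655)/183 = -72 + (I*sqrt(143655))/183 = -72 + I*sqrt(143655)/183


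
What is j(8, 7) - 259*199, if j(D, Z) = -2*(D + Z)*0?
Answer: -51541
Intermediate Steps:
j(D, Z) = 0 (j(D, Z) = (-2*D - 2*Z)*0 = 0)
j(8, 7) - 259*199 = 0 - 259*199 = 0 - 51541 = -51541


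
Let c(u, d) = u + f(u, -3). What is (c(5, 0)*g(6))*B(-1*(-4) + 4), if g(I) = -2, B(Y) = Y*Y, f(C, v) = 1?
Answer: -768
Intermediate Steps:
B(Y) = Y**2
c(u, d) = 1 + u (c(u, d) = u + 1 = 1 + u)
(c(5, 0)*g(6))*B(-1*(-4) + 4) = ((1 + 5)*(-2))*(-1*(-4) + 4)**2 = (6*(-2))*(4 + 4)**2 = -12*8**2 = -12*64 = -768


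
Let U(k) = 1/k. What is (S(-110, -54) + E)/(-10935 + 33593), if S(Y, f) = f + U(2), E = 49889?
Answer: 99671/45316 ≈ 2.1995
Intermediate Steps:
S(Y, f) = 1/2 + f (S(Y, f) = f + 1/2 = 1/2 + f)
(S(-110, -54) + E)/(-10935 + 33593) = ((1/2 - 54) + 49889)/(-10935 + 33593) = (-107/2 + 49889)/22658 = (99671/2)*(1/22658) = 99671/45316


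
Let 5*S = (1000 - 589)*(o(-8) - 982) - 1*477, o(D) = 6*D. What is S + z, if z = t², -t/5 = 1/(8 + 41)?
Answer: -1017560482/12005 ≈ -84761.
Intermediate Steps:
t = -5/49 (t = -5/(8 + 41) = -5/49 ≈ -0.10204)
z = 25/2401 (z = (-5/49)² = 25/2401 ≈ 0.010412)
S = -423807/5 (S = ((1000 - 589)*(6*(-8) - 982) - 1*477)/5 = (411*(-48 - 982) - 477)/5 = (411*(-1030) - 477)/5 = (-423330 - 477)/5 = (⅕)*(-423807) = -423807/5 ≈ -84761.)
S + z = -423807/5 + 25/2401 = -1017560482/12005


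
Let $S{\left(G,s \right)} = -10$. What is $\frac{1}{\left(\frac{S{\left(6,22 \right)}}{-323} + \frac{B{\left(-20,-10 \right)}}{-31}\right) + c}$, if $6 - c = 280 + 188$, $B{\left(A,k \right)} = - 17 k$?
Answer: $- \frac{10013}{4680606} \approx -0.0021393$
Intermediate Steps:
$c = -462$ ($c = 6 - \left(280 + 188\right) = 6 - 468 = -462$)
$\frac{1}{\left(\frac{S{\left(6,22 \right)}}{-323} + \frac{B{\left(-20,-10 \right)}}{-31}\right) + c} = \frac{1}{\left(- \frac{10}{-323} + \frac{\left(-17\right) \left(-10\right)}{-31}\right) - 462} = \frac{1}{\left(\left(-10\right) \left(- \frac{1}{323}\right) + 170 \left(- \frac{1}{31}\right)\right) - 462} = \frac{1}{\left(\frac{10}{323} - \frac{170}{31}\right) - 462} = \frac{1}{- \frac{54600}{10013} - 462} = \frac{1}{- \frac{4680606}{10013}} = - \frac{10013}{4680606}$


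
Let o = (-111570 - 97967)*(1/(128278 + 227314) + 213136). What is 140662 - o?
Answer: 15880745367646385/355592 ≈ 4.4660e+10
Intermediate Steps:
o = -15880695349364481/355592 (o = -209537*(1/355592 + 213136) = -209537*75789456513/355592 = -15880695349364481/355592 ≈ -4.4660e+10)
140662 - o = 140662 - 1*(-15880695349364481/355592) = 140662 + 15880695349364481/355592 = 15880745367646385/355592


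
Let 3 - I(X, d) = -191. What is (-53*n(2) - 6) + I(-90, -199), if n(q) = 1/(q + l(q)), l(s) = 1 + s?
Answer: 887/5 ≈ 177.40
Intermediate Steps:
I(X, d) = 194 (I(X, d) = 3 - 1*(-191) = 3 + 191 = 194)
n(q) = 1/(1 + 2*q) (n(q) = 1/(q + (1 + q)) = 1/(1 + 2*q))
(-53*n(2) - 6) + I(-90, -199) = (-53/(1 + 2*2) - 6) + 194 = (-53/(1 + 4) - 6) + 194 = (-53/5 - 6) + 194 = -83/5 + 194 = 887/5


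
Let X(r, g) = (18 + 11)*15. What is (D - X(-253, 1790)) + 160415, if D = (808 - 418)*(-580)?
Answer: -66220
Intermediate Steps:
X(r, g) = 435 (X(r, g) = 29*15 = 435)
D = -226200 (D = 390*(-580) = -226200)
(D - X(-253, 1790)) + 160415 = (-226200 - 1*435) + 160415 = (-226200 - 435) + 160415 = -226635 + 160415 = -66220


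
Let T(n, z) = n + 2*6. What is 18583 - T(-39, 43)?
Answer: 18610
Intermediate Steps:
T(n, z) = 12 + n (T(n, z) = n + 12 = 12 + n)
18583 - T(-39, 43) = 18583 - (12 - 39) = 18583 - 1*(-27) = 18583 + 27 = 18610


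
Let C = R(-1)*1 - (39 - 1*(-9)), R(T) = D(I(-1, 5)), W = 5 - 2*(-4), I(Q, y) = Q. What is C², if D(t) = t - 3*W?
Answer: 7744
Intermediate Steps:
W = 13 (W = 5 + 8 = 13)
D(t) = -39 + t (D(t) = t - 3*13 = t - 39 = -39 + t)
R(T) = -40 (R(T) = -39 - 1 = -40)
C = -88 (C = -40*1 - (39 - 1*(-9)) = -40 - (39 + 9) = -40 - 1*48 = -40 - 48 = -88)
C² = (-88)² = 7744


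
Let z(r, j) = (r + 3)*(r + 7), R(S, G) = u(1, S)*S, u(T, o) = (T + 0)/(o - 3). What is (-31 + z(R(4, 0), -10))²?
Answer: 2116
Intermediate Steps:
u(T, o) = T/(-3 + o)
R(S, G) = S/(-3 + S) (R(S, G) = (1/(-3 + S))*S = S/(-3 + S))
z(r, j) = (3 + r)*(7 + r)
(-31 + z(R(4, 0), -10))² = (-31 + (21 + (4/(-3 + 4))² + 10*(4/(-3 + 4))))² = (-31 + (21 + (4/1)² + 10*(4/1)))² = (-31 + (21 + (4*1)² + 10*(4*1)))² = (-31 + (21 + 4² + 10*4))² = (-31 + (21 + 16 + 40))² = (-31 + 77)² = 46² = 2116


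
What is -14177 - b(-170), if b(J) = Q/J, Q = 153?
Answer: -141761/10 ≈ -14176.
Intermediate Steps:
b(J) = 153/J
-14177 - b(-170) = -14177 - 153/(-170) = -14177 - 153*(-1)/170 = -14177 - 1*(-9/10) = -14177 + 9/10 = -141761/10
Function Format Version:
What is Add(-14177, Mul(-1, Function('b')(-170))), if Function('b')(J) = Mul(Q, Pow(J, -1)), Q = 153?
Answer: Rational(-141761, 10) ≈ -14176.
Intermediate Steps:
Function('b')(J) = Mul(153, Pow(J, -1))
Add(-14177, Mul(-1, Function('b')(-170))) = Add(-14177, Mul(-1, Mul(153, Pow(-170, -1)))) = Add(-14177, Mul(-1, Mul(153, Rational(-1, 170)))) = Add(-14177, Mul(-1, Rational(-9, 10))) = Add(-14177, Rational(9, 10)) = Rational(-141761, 10)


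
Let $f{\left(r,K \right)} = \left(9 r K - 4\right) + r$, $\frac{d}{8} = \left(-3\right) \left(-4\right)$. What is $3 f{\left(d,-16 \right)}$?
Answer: $-41196$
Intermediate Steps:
$d = 96$ ($d = 8 \left(\left(-3\right) \left(-4\right)\right) = 8 \cdot 12 = 96$)
$f{\left(r,K \right)} = -4 + r + 9 K r$ ($f{\left(r,K \right)} = \left(9 K r - 4\right) + r = \left(-4 + 9 K r\right) + r = -4 + r + 9 K r$)
$3 f{\left(d,-16 \right)} = 3 \left(-4 + 96 + 9 \left(-16\right) 96\right) = 3 \left(-4 + 96 - 13824\right) = 3 \left(-13732\right) = -41196$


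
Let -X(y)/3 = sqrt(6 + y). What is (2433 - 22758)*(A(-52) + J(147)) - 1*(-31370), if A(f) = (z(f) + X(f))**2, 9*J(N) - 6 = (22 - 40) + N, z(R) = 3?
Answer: 7958120 + 365850*I*sqrt(46) ≈ 7.9581e+6 + 2.4813e+6*I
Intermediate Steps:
X(y) = -3*sqrt(6 + y)
J(N) = -4/3 + N/9 (J(N) = 2/3 + ((22 - 40) + N)/9 = 2/3 + (-18 + N)/9 = 2/3 + (-2 + N/9) = -4/3 + N/9)
A(f) = (3 - 3*sqrt(6 + f))**2
(2433 - 22758)*(A(-52) + J(147)) - 1*(-31370) = (2433 - 22758)*(9*(-1 + sqrt(6 - 52))**2 + (-4/3 + (1/9)*147)) - 1*(-31370) = -20325*(9*(-1 + sqrt(-46))**2 + (-4/3 + 49/3)) + 31370 = -20325*(9*(-1 + I*sqrt(46))**2 + 15) + 31370 = -20325*(15 + 9*(-1 + I*sqrt(46))**2) + 31370 = (-304875 - 182925*(-1 + I*sqrt(46))**2) + 31370 = -273505 - 182925*(-1 + I*sqrt(46))**2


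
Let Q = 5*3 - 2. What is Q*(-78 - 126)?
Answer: -2652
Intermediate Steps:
Q = 13 (Q = 15 - 2 = 13)
Q*(-78 - 126) = 13*(-78 - 126) = 13*(-204) = -2652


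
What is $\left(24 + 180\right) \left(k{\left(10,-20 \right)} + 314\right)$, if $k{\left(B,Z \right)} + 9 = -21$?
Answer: $57936$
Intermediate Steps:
$k{\left(B,Z \right)} = -30$ ($k{\left(B,Z \right)} = -9 - 21 = -30$)
$\left(24 + 180\right) \left(k{\left(10,-20 \right)} + 314\right) = \left(24 + 180\right) \left(-30 + 314\right) = 204 \cdot 284 = 57936$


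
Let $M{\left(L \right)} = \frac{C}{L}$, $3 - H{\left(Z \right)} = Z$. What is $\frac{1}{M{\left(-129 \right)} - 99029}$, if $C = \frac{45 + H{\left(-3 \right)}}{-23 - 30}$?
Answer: $- \frac{2279}{225687074} \approx -1.0098 \cdot 10^{-5}$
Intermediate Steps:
$H{\left(Z \right)} = 3 - Z$
$C = - \frac{51}{53}$ ($C = \frac{45 + \left(3 - -3\right)}{-23 - 30} = \frac{45 + \left(3 + 3\right)}{-53} = \left(45 + 6\right) \left(- \frac{1}{53}\right) = 51 \left(- \frac{1}{53}\right) = - \frac{51}{53} \approx -0.96226$)
$M{\left(L \right)} = - \frac{51}{53 L}$
$\frac{1}{M{\left(-129 \right)} - 99029} = \frac{1}{- \frac{51}{53 \left(-129\right)} - 99029} = \frac{1}{\left(- \frac{51}{53}\right) \left(- \frac{1}{129}\right) - 99029} = \frac{1}{\frac{17}{2279} - 99029} = \frac{1}{- \frac{225687074}{2279}} = - \frac{2279}{225687074}$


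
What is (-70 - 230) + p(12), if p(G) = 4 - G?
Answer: -308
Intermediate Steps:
(-70 - 230) + p(12) = (-70 - 230) + (4 - 1*12) = -300 + (4 - 12) = -300 - 8 = -308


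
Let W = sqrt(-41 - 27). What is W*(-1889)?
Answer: -3778*I*sqrt(17) ≈ -15577.0*I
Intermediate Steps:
W = 2*I*sqrt(17) (W = sqrt(-68) = 2*I*sqrt(17) ≈ 8.2462*I)
W*(-1889) = (2*I*sqrt(17))*(-1889) = -3778*I*sqrt(17)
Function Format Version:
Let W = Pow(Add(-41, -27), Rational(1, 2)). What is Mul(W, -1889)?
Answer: Mul(-3778, I, Pow(17, Rational(1, 2))) ≈ Mul(-15577., I)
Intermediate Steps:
W = Mul(2, I, Pow(17, Rational(1, 2))) (W = Pow(-68, Rational(1, 2)) = Mul(2, I, Pow(17, Rational(1, 2))) ≈ Mul(8.2462, I))
Mul(W, -1889) = Mul(Mul(2, I, Pow(17, Rational(1, 2))), -1889) = Mul(-3778, I, Pow(17, Rational(1, 2)))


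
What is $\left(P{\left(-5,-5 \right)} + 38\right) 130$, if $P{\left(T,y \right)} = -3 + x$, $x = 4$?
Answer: $5070$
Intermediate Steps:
$P{\left(T,y \right)} = 1$ ($P{\left(T,y \right)} = -3 + 4 = 1$)
$\left(P{\left(-5,-5 \right)} + 38\right) 130 = \left(1 + 38\right) 130 = 39 \cdot 130 = 5070$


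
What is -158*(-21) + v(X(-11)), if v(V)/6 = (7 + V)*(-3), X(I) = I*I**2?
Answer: 27150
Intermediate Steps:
X(I) = I**3
v(V) = -126 - 18*V (v(V) = 6*((7 + V)*(-3)) = 6*(-21 - 3*V) = -126 - 18*V)
-158*(-21) + v(X(-11)) = -158*(-21) + (-126 - 18*(-11)**3) = 3318 + (-126 - 18*(-1331)) = 3318 + (-126 + 23958) = 3318 + 23832 = 27150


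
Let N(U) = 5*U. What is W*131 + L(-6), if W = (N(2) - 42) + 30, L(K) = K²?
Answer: -226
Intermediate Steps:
W = -2 (W = (5*2 - 42) + 30 = (10 - 42) + 30 = -32 + 30 = -2)
W*131 + L(-6) = -2*131 + (-6)² = -262 + 36 = -226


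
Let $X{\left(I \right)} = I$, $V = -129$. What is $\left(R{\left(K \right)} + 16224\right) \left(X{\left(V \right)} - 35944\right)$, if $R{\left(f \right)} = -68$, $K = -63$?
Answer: $-582795388$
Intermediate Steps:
$\left(R{\left(K \right)} + 16224\right) \left(X{\left(V \right)} - 35944\right) = \left(-68 + 16224\right) \left(-129 - 35944\right) = 16156 \left(-36073\right) = -582795388$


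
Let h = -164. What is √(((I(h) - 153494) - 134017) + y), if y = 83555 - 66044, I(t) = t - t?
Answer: 300*I*√3 ≈ 519.62*I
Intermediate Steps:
I(t) = 0
y = 17511
√(((I(h) - 153494) - 134017) + y) = √(((0 - 153494) - 134017) + 17511) = √((-153494 - 134017) + 17511) = √(-287511 + 17511) = √(-270000) = 300*I*√3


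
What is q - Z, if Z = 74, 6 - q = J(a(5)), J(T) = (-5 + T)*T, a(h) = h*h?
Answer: -568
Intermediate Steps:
a(h) = h²
J(T) = T*(-5 + T)
q = -494 (q = 6 - 5²*(-5 + 5²) = 6 - 25*(-5 + 25) = 6 - 25*20 = 6 - 1*500 = 6 - 500 = -494)
q - Z = -494 - 1*74 = -494 - 74 = -568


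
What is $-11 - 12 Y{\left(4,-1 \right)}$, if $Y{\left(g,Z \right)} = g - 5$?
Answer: $1$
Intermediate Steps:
$Y{\left(g,Z \right)} = -5 + g$
$-11 - 12 Y{\left(4,-1 \right)} = -11 - 12 \left(-5 + 4\right) = -11 - -12 = -11 + 12 = 1$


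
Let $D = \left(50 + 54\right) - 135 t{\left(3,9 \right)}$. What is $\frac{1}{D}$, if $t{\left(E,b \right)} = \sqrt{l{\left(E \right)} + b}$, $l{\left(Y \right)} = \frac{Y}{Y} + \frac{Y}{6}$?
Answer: $- \frac{208}{361093} - \frac{135 \sqrt{42}}{361093} \approx -0.002999$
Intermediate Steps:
$l{\left(Y \right)} = 1 + \frac{Y}{6}$ ($l{\left(Y \right)} = 1 + Y \frac{1}{6} = 1 + \frac{Y}{6}$)
$t{\left(E,b \right)} = \sqrt{1 + b + \frac{E}{6}}$ ($t{\left(E,b \right)} = \sqrt{\left(1 + \frac{E}{6}\right) + b} = \sqrt{1 + b + \frac{E}{6}}$)
$D = 104 - \frac{135 \sqrt{42}}{2}$ ($D = \left(50 + 54\right) - 135 \frac{\sqrt{36 + 6 \cdot 3 + 36 \cdot 9}}{6} = 104 - 135 \frac{\sqrt{36 + 18 + 324}}{6} = 104 - 135 \frac{\sqrt{378}}{6} = 104 - 135 \frac{3 \sqrt{42}}{6} = 104 - 135 \frac{\sqrt{42}}{2} = 104 - \frac{135 \sqrt{42}}{2} \approx -333.45$)
$\frac{1}{D} = \frac{1}{104 - \frac{135 \sqrt{42}}{2}}$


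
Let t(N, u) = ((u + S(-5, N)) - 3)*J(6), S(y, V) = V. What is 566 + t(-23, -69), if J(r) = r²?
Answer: -2854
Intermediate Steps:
t(N, u) = -108 + 36*N + 36*u (t(N, u) = ((u + N) - 3)*6² = ((N + u) - 3)*36 = (-3 + N + u)*36 = -108 + 36*N + 36*u)
566 + t(-23, -69) = 566 + (-108 + 36*(-23) + 36*(-69)) = 566 + (-108 - 828 - 2484) = 566 - 3420 = -2854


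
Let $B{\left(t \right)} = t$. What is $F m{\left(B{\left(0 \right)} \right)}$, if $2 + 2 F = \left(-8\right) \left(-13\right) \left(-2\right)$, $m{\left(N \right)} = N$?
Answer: $0$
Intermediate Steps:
$F = -105$ ($F = -1 + \frac{\left(-8\right) \left(-13\right) \left(-2\right)}{2} = -1 + \frac{104 \left(-2\right)}{2} = -1 + \frac{1}{2} \left(-208\right) = -1 - 104 = -105$)
$F m{\left(B{\left(0 \right)} \right)} = \left(-105\right) 0 = 0$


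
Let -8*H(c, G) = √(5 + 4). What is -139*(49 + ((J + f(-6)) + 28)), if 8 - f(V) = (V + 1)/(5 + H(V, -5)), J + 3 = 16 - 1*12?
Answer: -447858/37 ≈ -12104.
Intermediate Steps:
H(c, G) = -3/8 (H(c, G) = -√(5 + 4)/8 = -√9/8 = -⅛*3 = -3/8)
J = 1 (J = -3 + (16 - 1*12) = -3 + (16 - 12) = -3 + 4 = 1)
f(V) = 288/37 - 8*V/37 (f(V) = 8 - (V + 1)/(5 - 3/8) = 8 - (1 + V)/37/8 = 8 - (1 + V)*8/37 = 8 - (8/37 + 8*V/37) = 8 + (-8/37 - 8*V/37) = 288/37 - 8*V/37)
-139*(49 + ((J + f(-6)) + 28)) = -139*(49 + ((1 + (288/37 - 8/37*(-6))) + 28)) = -139*(49 + ((1 + (288/37 + 48/37)) + 28)) = -139*(49 + ((1 + 336/37) + 28)) = -139*(49 + (373/37 + 28)) = -139*(49 + 1409/37) = -139*3222/37 = -447858/37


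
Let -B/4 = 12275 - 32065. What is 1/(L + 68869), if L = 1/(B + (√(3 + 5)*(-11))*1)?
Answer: 431554133780368/29720701644771833833 - 22*√2/29720701644771833833 ≈ 1.4520e-5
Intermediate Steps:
B = 79160 (B = -4*(12275 - 32065) = -4*(-19790) = 79160)
L = 1/(79160 - 22*√2) (L = 1/(79160 + (√(3 + 5)*(-11))*1) = 1/(79160 + (√8*(-11))*1) = 1/(79160 + ((2*√2)*(-11))*1) = 1/(79160 - 22*√2*1) = 1/(79160 - 22*√2) ≈ 1.2638e-5)
1/(L + 68869) = 1/((9895/783288079 + 11*√2/3133152316) + 68869) = 1/(53944266722546/783288079 + 11*√2/3133152316)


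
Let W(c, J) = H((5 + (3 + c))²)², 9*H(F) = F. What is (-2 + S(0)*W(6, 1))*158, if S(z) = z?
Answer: -316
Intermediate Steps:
H(F) = F/9
W(c, J) = (8 + c)⁴/81 (W(c, J) = ((5 + (3 + c))²/9)² = ((8 + c)²/9)² = (8 + c)⁴/81)
(-2 + S(0)*W(6, 1))*158 = (-2 + 0*((8 + 6)⁴/81))*158 = (-2 + 0*((1/81)*14⁴))*158 = (-2 + 0*((1/81)*38416))*158 = (-2 + 0*(38416/81))*158 = (-2 + 0)*158 = -2*158 = -316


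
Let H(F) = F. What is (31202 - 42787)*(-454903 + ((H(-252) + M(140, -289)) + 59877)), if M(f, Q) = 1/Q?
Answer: 1323416448655/289 ≈ 4.5793e+9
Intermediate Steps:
(31202 - 42787)*(-454903 + ((H(-252) + M(140, -289)) + 59877)) = (31202 - 42787)*(-454903 + ((-252 + 1/(-289)) + 59877)) = -11585*(-454903 + ((-252 - 1/289) + 59877)) = -11585*(-454903 + (-72829/289 + 59877)) = -11585*(-454903 + 17231624/289) = -11585*(-114235343/289) = 1323416448655/289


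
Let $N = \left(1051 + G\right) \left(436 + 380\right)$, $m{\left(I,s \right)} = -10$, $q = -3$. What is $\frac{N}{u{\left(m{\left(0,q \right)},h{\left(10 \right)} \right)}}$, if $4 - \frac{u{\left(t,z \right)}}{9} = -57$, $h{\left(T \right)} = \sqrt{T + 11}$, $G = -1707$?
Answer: $- \frac{178432}{183} \approx -975.04$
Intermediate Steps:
$h{\left(T \right)} = \sqrt{11 + T}$
$N = -535296$ ($N = \left(1051 - 1707\right) \left(436 + 380\right) = \left(-656\right) 816 = -535296$)
$u{\left(t,z \right)} = 549$ ($u{\left(t,z \right)} = 36 - -513 = 36 + 513 = 549$)
$\frac{N}{u{\left(m{\left(0,q \right)},h{\left(10 \right)} \right)}} = - \frac{535296}{549} = \left(-535296\right) \frac{1}{549} = - \frac{178432}{183}$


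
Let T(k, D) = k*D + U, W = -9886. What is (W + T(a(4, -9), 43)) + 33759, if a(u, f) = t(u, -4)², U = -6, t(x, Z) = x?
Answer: 24555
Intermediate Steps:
a(u, f) = u²
T(k, D) = -6 + D*k (T(k, D) = k*D - 6 = D*k - 6 = -6 + D*k)
(W + T(a(4, -9), 43)) + 33759 = (-9886 + (-6 + 43*4²)) + 33759 = (-9886 + (-6 + 43*16)) + 33759 = (-9886 + (-6 + 688)) + 33759 = (-9886 + 682) + 33759 = -9204 + 33759 = 24555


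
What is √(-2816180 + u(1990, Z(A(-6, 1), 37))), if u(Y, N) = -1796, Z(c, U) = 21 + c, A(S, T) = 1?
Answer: 2*I*√704494 ≈ 1678.7*I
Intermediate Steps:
√(-2816180 + u(1990, Z(A(-6, 1), 37))) = √(-2816180 - 1796) = √(-2817976) = 2*I*√704494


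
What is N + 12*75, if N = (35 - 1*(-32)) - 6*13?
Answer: 889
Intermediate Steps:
N = -11 (N = (35 + 32) - 1*78 = 67 - 78 = -11)
N + 12*75 = -11 + 12*75 = -11 + 900 = 889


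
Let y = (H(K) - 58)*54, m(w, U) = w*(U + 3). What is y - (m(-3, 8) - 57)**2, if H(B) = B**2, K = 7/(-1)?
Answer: -8586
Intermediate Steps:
K = -7 (K = 7*(-1) = -7)
m(w, U) = w*(3 + U)
y = -486 (y = ((-7)**2 - 58)*54 = (49 - 58)*54 = -9*54 = -486)
y - (m(-3, 8) - 57)**2 = -486 - (-3*(3 + 8) - 57)**2 = -486 - (-3*11 - 57)**2 = -486 - (-33 - 57)**2 = -486 - 1*(-90)**2 = -486 - 1*8100 = -486 - 8100 = -8586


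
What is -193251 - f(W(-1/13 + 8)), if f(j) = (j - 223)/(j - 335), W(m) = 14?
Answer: -62033780/321 ≈ -1.9325e+5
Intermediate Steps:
f(j) = (-223 + j)/(-335 + j)
-193251 - f(W(-1/13 + 8)) = -193251 - (-223 + 14)/(-335 + 14) = -193251 - (-209)/(-321) = -193251 - (-1)*(-209)/321 = -193251 - 1*209/321 = -193251 - 209/321 = -62033780/321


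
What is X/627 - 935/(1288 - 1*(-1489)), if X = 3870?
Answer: 3386915/580393 ≈ 5.8356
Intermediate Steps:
X/627 - 935/(1288 - 1*(-1489)) = 3870/627 - 935/(1288 - 1*(-1489)) = 3870*(1/627) - 935/(1288 + 1489) = 1290/209 - 935/2777 = 3386915/580393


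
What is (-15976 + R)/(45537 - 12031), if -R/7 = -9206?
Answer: 2203/1523 ≈ 1.4465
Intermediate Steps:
R = 64442 (R = -7*(-9206) = 64442)
(-15976 + R)/(45537 - 12031) = (-15976 + 64442)/(45537 - 12031) = 48466/33506 = 48466*(1/33506) = 2203/1523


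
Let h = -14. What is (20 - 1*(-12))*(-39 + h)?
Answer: -1696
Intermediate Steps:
(20 - 1*(-12))*(-39 + h) = (20 - 1*(-12))*(-39 - 14) = (20 + 12)*(-53) = 32*(-53) = -1696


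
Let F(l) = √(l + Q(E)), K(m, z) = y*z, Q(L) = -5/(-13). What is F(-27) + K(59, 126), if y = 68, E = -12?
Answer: 8568 + I*√4498/13 ≈ 8568.0 + 5.159*I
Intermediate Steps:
Q(L) = 5/13 (Q(L) = -5*(-1/13) = 5/13)
K(m, z) = 68*z
F(l) = √(5/13 + l) (F(l) = √(l + 5/13) = √(5/13 + l))
F(-27) + K(59, 126) = √(65 + 169*(-27))/13 + 68*126 = √(65 - 4563)/13 + 8568 = √(-4498)/13 + 8568 = (I*√4498)/13 + 8568 = I*√4498/13 + 8568 = 8568 + I*√4498/13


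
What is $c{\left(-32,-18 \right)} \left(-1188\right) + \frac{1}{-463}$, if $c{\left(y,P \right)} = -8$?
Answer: $\frac{4400351}{463} \approx 9504.0$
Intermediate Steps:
$c{\left(-32,-18 \right)} \left(-1188\right) + \frac{1}{-463} = \left(-8\right) \left(-1188\right) + \frac{1}{-463} = 9504 - \frac{1}{463} = \frac{4400351}{463}$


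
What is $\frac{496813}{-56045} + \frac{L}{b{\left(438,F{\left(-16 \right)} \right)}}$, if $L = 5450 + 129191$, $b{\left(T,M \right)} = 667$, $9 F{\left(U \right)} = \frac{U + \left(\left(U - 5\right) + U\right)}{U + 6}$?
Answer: $\frac{7214580574}{37382015} \approx 193.0$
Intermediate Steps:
$F{\left(U \right)} = \frac{-5 + 3 U}{9 \left(6 + U\right)}$ ($F{\left(U \right)} = \frac{\left(U + \left(\left(U - 5\right) + U\right)\right) \frac{1}{U + 6}}{9} = \frac{\left(U + \left(\left(-5 + U\right) + U\right)\right) \frac{1}{6 + U}}{9} = \frac{\left(U + \left(-5 + 2 U\right)\right) \frac{1}{6 + U}}{9} = \frac{\left(-5 + 3 U\right) \frac{1}{6 + U}}{9} = \frac{\frac{1}{6 + U} \left(-5 + 3 U\right)}{9} = \frac{-5 + 3 U}{9 \left(6 + U\right)}$)
$L = 134641$
$\frac{496813}{-56045} + \frac{L}{b{\left(438,F{\left(-16 \right)} \right)}} = \frac{496813}{-56045} + \frac{134641}{667} = 496813 \left(- \frac{1}{56045}\right) + 134641 \cdot \frac{1}{667} = - \frac{496813}{56045} + \frac{134641}{667} = \frac{7214580574}{37382015}$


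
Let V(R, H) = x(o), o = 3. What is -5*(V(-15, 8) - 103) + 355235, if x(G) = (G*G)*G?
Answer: 355615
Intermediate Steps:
x(G) = G³ (x(G) = G²*G = G³)
V(R, H) = 27 (V(R, H) = 3³ = 27)
-5*(V(-15, 8) - 103) + 355235 = -5*(27 - 103) + 355235 = -5*(-76) + 355235 = 380 + 355235 = 355615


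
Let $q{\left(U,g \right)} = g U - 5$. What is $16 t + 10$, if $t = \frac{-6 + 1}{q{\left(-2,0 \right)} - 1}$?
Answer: $\frac{70}{3} \approx 23.333$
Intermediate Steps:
$q{\left(U,g \right)} = -5 + U g$ ($q{\left(U,g \right)} = U g - 5 = -5 + U g$)
$t = \frac{5}{6}$ ($t = \frac{-6 + 1}{\left(-5 - 0\right) - 1} = - \frac{5}{\left(-5 + 0\right) - 1} = - \frac{5}{-5 - 1} = - \frac{5}{-6} = \left(-5\right) \left(- \frac{1}{6}\right) = \frac{5}{6} \approx 0.83333$)
$16 t + 10 = 16 \cdot \frac{5}{6} + 10 = \frac{40}{3} + 10 = \frac{70}{3}$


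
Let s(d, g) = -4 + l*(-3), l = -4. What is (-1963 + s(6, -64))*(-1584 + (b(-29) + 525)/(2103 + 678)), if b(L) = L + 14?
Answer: 2870327090/927 ≈ 3.0964e+6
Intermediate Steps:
b(L) = 14 + L
s(d, g) = 8 (s(d, g) = -4 - 4*(-3) = -4 + 12 = 8)
(-1963 + s(6, -64))*(-1584 + (b(-29) + 525)/(2103 + 678)) = (-1963 + 8)*(-1584 + ((14 - 29) + 525)/(2103 + 678)) = -1955*(-1584 + (-15 + 525)/2781) = -1955*(-1584 + 510*(1/2781)) = -1955*(-1584 + 170/927) = -1955*(-1468198/927) = 2870327090/927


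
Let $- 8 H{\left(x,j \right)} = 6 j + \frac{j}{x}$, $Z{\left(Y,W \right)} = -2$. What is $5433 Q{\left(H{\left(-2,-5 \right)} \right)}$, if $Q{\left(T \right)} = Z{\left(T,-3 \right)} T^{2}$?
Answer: $- \frac{16434825}{128} \approx -1.284 \cdot 10^{5}$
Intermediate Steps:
$H{\left(x,j \right)} = - \frac{3 j}{4} - \frac{j}{8 x}$ ($H{\left(x,j \right)} = - \frac{6 j + \frac{j}{x}}{8} = - \frac{3 j}{4} - \frac{j}{8 x}$)
$Q{\left(T \right)} = - 2 T^{2}$
$5433 Q{\left(H{\left(-2,-5 \right)} \right)} = 5433 \left(- 2 \left(\left(- \frac{1}{8}\right) \left(-5\right) \frac{1}{-2} \left(1 + 6 \left(-2\right)\right)\right)^{2}\right) = 5433 \left(- 2 \left(\left(- \frac{1}{8}\right) \left(-5\right) \left(- \frac{1}{2}\right) \left(1 - 12\right)\right)^{2}\right) = 5433 \left(- 2 \left(\left(- \frac{1}{8}\right) \left(-5\right) \left(- \frac{1}{2}\right) \left(-11\right)\right)^{2}\right) = 5433 \left(- 2 \left(\frac{55}{16}\right)^{2}\right) = 5433 \left(\left(-2\right) \frac{3025}{256}\right) = 5433 \left(- \frac{3025}{128}\right) = - \frac{16434825}{128}$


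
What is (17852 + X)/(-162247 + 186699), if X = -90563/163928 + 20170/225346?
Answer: 329722522588469/451634786369888 ≈ 0.73006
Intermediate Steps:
X = -8550791019/18470259544 (X = -90563*1/163928 + 20170*(1/225346) = -90563/163928 + 10085/112673 = -8550791019/18470259544 ≈ -0.46295)
(17852 + X)/(-162247 + 186699) = (17852 - 8550791019/18470259544)/(-162247 + 186699) = (329722522588469/18470259544)/24452 = (329722522588469/18470259544)*(1/24452) = 329722522588469/451634786369888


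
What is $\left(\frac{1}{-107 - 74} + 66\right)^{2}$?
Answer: $\frac{142683025}{32761} \approx 4355.3$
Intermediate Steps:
$\left(\frac{1}{-107 - 74} + 66\right)^{2} = \left(\frac{1}{-181} + 66\right)^{2} = \left(- \frac{1}{181} + 66\right)^{2} = \left(\frac{11945}{181}\right)^{2} = \frac{142683025}{32761}$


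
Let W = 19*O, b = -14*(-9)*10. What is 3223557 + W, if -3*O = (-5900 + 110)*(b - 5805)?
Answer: -163441593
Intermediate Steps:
b = 1260 (b = 126*10 = 1260)
O = -8771850 (O = -(-5900 + 110)*(1260 - 5805)/3 = -(-1930)*(-4545) = -⅓*26315550 = -8771850)
W = -166665150 (W = 19*(-8771850) = -166665150)
3223557 + W = 3223557 - 166665150 = -163441593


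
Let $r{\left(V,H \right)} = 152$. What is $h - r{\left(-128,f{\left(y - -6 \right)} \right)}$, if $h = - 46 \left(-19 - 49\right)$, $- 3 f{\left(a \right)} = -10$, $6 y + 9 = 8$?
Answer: $2976$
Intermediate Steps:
$y = - \frac{1}{6}$ ($y = - \frac{3}{2} + \frac{1}{6} \cdot 8 = - \frac{3}{2} + \frac{4}{3} = - \frac{1}{6} \approx -0.16667$)
$f{\left(a \right)} = \frac{10}{3}$ ($f{\left(a \right)} = \left(- \frac{1}{3}\right) \left(-10\right) = \frac{10}{3}$)
$h = 3128$ ($h = \left(-46\right) \left(-68\right) = 3128$)
$h - r{\left(-128,f{\left(y - -6 \right)} \right)} = 3128 - 152 = 2976$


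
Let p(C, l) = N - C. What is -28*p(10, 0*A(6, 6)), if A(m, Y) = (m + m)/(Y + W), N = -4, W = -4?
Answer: 392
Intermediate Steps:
A(m, Y) = 2*m/(-4 + Y) (A(m, Y) = (m + m)/(Y - 4) = (2*m)/(-4 + Y) = 2*m/(-4 + Y))
p(C, l) = -4 - C
-28*p(10, 0*A(6, 6)) = -28*(-4 - 1*10) = -28*(-4 - 10) = -28*(-14) = -1*(-392) = 392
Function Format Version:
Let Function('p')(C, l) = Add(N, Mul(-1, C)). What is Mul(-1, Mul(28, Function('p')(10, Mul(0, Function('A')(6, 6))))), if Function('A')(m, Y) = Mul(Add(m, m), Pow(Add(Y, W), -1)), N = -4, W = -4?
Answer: 392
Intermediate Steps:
Function('A')(m, Y) = Mul(2, m, Pow(Add(-4, Y), -1)) (Function('A')(m, Y) = Mul(Add(m, m), Pow(Add(Y, -4), -1)) = Mul(Mul(2, m), Pow(Add(-4, Y), -1)) = Mul(2, m, Pow(Add(-4, Y), -1)))
Function('p')(C, l) = Add(-4, Mul(-1, C))
Mul(-1, Mul(28, Function('p')(10, Mul(0, Function('A')(6, 6))))) = Mul(-1, Mul(28, Add(-4, Mul(-1, 10)))) = Mul(-1, Mul(28, Add(-4, -10))) = Mul(-1, Mul(28, -14)) = Mul(-1, -392) = 392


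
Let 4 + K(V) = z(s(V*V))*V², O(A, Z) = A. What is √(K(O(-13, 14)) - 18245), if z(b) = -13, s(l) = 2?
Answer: I*√20446 ≈ 142.99*I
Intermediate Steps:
K(V) = -4 - 13*V²
√(K(O(-13, 14)) - 18245) = √((-4 - 13*(-13)²) - 18245) = √((-4 - 13*169) - 18245) = √((-4 - 2197) - 18245) = √(-2201 - 18245) = √(-20446) = I*√20446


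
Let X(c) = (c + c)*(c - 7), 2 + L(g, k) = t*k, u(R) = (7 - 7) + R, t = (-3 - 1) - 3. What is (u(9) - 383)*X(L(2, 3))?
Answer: -516120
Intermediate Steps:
t = -7 (t = -4 - 3 = -7)
u(R) = R (u(R) = 0 + R = R)
L(g, k) = -2 - 7*k
X(c) = 2*c*(-7 + c) (X(c) = (2*c)*(-7 + c) = 2*c*(-7 + c))
(u(9) - 383)*X(L(2, 3)) = (9 - 383)*(2*(-2 - 7*3)*(-7 + (-2 - 7*3))) = -748*(-2 - 21)*(-7 + (-2 - 21)) = -748*(-23)*(-7 - 23) = -748*(-23)*(-30) = -374*1380 = -516120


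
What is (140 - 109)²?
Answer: 961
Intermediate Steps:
(140 - 109)² = 31² = 961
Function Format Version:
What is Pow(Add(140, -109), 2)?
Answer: 961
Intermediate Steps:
Pow(Add(140, -109), 2) = Pow(31, 2) = 961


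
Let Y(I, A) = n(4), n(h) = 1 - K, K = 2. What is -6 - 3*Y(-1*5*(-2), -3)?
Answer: -3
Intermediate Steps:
n(h) = -1 (n(h) = 1 - 1*2 = 1 - 2 = -1)
Y(I, A) = -1
-6 - 3*Y(-1*5*(-2), -3) = -6 - 3*(-1) = -6 + 3 = -3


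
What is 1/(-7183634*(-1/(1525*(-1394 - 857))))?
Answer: -3432775/7183634 ≈ -0.47786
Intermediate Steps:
1/(-7183634*(-1/(1525*(-1394 - 857)))) = 1/(-7183634/((-2251*(-1525)))) = 1/(-7183634/3432775) = -3432775/7183634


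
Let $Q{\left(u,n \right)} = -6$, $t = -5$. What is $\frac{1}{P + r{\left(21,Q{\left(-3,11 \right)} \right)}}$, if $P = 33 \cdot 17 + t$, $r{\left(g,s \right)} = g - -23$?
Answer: $\frac{1}{600} \approx 0.0016667$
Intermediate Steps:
$r{\left(g,s \right)} = 23 + g$ ($r{\left(g,s \right)} = g + 23 = 23 + g$)
$P = 556$ ($P = 33 \cdot 17 - 5 = 561 - 5 = 556$)
$\frac{1}{P + r{\left(21,Q{\left(-3,11 \right)} \right)}} = \frac{1}{556 + \left(23 + 21\right)} = \frac{1}{556 + 44} = \frac{1}{600}$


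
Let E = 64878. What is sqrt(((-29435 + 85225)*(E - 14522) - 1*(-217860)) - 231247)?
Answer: sqrt(2809347853) ≈ 53003.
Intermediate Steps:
sqrt(((-29435 + 85225)*(E - 14522) - 1*(-217860)) - 231247) = sqrt(((-29435 + 85225)*(64878 - 14522) - 1*(-217860)) - 231247) = sqrt((55790*50356 + 217860) - 231247) = sqrt((2809361240 + 217860) - 231247) = sqrt(2809579100 - 231247) = sqrt(2809347853)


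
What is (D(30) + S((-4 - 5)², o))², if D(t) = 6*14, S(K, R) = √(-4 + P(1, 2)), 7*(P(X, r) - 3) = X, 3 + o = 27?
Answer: (588 + I*√42)²/49 ≈ 7055.1 + 155.54*I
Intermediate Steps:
o = 24 (o = -3 + 27 = 24)
P(X, r) = 3 + X/7
S(K, R) = I*√42/7 (S(K, R) = √(-4 + (3 + (⅐)*1)) = √(-4 + (3 + ⅐)) = √(-4 + 22/7) = √(-6/7) = I*√42/7)
D(t) = 84
(D(30) + S((-4 - 5)², o))² = (84 + I*√42/7)²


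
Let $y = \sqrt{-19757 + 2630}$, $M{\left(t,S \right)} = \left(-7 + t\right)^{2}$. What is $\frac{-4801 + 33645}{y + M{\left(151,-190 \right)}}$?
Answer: $\frac{66456576}{47777647} - \frac{28844 i \sqrt{1903}}{143332941} \approx 1.391 - 0.0087787 i$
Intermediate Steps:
$y = 3 i \sqrt{1903}$ ($y = \sqrt{-17127} = 3 i \sqrt{1903} \approx 130.87 i$)
$\frac{-4801 + 33645}{y + M{\left(151,-190 \right)}} = \frac{-4801 + 33645}{3 i \sqrt{1903} + \left(-7 + 151\right)^{2}} = \frac{28844}{3 i \sqrt{1903} + 144^{2}} = \frac{28844}{3 i \sqrt{1903} + 20736} = \frac{28844}{20736 + 3 i \sqrt{1903}}$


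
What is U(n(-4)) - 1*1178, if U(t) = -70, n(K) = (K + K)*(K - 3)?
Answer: -1248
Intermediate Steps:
n(K) = 2*K*(-3 + K) (n(K) = (2*K)*(-3 + K) = 2*K*(-3 + K))
U(n(-4)) - 1*1178 = -70 - 1*1178 = -70 - 1178 = -1248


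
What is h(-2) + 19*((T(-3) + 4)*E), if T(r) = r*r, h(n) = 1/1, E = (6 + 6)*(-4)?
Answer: -11855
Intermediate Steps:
E = -48 (E = 12*(-4) = -48)
h(n) = 1
T(r) = r²
h(-2) + 19*((T(-3) + 4)*E) = 1 + 19*(((-3)² + 4)*(-48)) = 1 + 19*((9 + 4)*(-48)) = 1 + 19*(13*(-48)) = 1 + 19*(-624) = 1 - 11856 = -11855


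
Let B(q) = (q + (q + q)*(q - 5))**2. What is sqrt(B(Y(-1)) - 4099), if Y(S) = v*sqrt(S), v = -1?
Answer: 6*sqrt(-116 - I) ≈ 0.27854 - 64.623*I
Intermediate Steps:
Y(S) = -sqrt(S)
B(q) = (q + 2*q*(-5 + q))**2 (B(q) = (q + (2*q)*(-5 + q))**2 = (q + 2*q*(-5 + q))**2)
sqrt(B(Y(-1)) - 4099) = sqrt((-sqrt(-1))**2*(-9 + 2*(-sqrt(-1)))**2 - 4099) = sqrt((-I)**2*(-9 + 2*(-I))**2 - 4099) = sqrt(-(-9 - 2*I)**2 - 4099) = sqrt(-4099 - (-9 - 2*I)**2)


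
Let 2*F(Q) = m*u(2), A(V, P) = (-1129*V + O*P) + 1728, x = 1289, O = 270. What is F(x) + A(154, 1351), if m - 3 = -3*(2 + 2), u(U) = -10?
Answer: 192677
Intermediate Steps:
m = -9 (m = 3 - 3*(2 + 2) = 3 - 3*4 = 3 - 12 = -9)
A(V, P) = 1728 - 1129*V + 270*P (A(V, P) = (-1129*V + 270*P) + 1728 = 1728 - 1129*V + 270*P)
F(Q) = 45 (F(Q) = (-9*(-10))/2 = (½)*90 = 45)
F(x) + A(154, 1351) = 45 + (1728 - 1129*154 + 270*1351) = 45 + (1728 - 173866 + 364770) = 45 + 192632 = 192677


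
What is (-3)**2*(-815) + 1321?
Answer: -6014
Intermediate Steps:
(-3)**2*(-815) + 1321 = 9*(-815) + 1321 = -7335 + 1321 = -6014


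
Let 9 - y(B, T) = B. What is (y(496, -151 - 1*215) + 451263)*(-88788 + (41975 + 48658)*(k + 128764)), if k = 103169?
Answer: 9475624719615576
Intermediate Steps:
y(B, T) = 9 - B
(y(496, -151 - 1*215) + 451263)*(-88788 + (41975 + 48658)*(k + 128764)) = ((9 - 1*496) + 451263)*(-88788 + (41975 + 48658)*(103169 + 128764)) = ((9 - 496) + 451263)*(-88788 + 90633*231933) = (-487 + 451263)*(-88788 + 21020783589) = 450776*21020694801 = 9475624719615576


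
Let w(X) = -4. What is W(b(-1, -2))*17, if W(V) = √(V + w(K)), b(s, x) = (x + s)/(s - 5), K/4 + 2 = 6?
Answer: 17*I*√14/2 ≈ 31.804*I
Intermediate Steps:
K = 16 (K = -8 + 4*6 = -8 + 24 = 16)
b(s, x) = (s + x)/(-5 + s)
W(V) = √(-4 + V) (W(V) = √(V - 4) = √(-4 + V))
W(b(-1, -2))*17 = √(-4 + (-1 - 2)/(-5 - 1))*17 = √(-4 - 3/(-6))*17 = √(-4 - ⅙*(-3))*17 = √(-4 + ½)*17 = √(-7/2)*17 = (I*√14/2)*17 = 17*I*√14/2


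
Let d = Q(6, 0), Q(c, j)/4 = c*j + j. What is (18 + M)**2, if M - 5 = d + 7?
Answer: 900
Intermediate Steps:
Q(c, j) = 4*j + 4*c*j (Q(c, j) = 4*(c*j + j) = 4*(j + c*j) = 4*j + 4*c*j)
d = 0 (d = 4*0*(1 + 6) = 4*0*7 = 0)
M = 12 (M = 5 + (0 + 7) = 5 + 7 = 12)
(18 + M)**2 = (18 + 12)**2 = 30**2 = 900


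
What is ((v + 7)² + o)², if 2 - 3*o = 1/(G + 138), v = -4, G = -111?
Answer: 611524/6561 ≈ 93.206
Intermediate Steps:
o = 53/81 (o = ⅔ - 1/(3*(-111 + 138)) = ⅔ - ⅓/27 = ⅔ - ⅓*1/27 = ⅔ - 1/81 = 53/81 ≈ 0.65432)
((v + 7)² + o)² = ((-4 + 7)² + 53/81)² = (3² + 53/81)² = (9 + 53/81)² = (782/81)² = 611524/6561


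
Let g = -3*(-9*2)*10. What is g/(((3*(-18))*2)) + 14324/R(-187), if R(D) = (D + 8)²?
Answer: -145881/32041 ≈ -4.5529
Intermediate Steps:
g = 540 (g = -(-54)*10 = -3*(-180) = 540)
R(D) = (8 + D)²
g/(((3*(-18))*2)) + 14324/R(-187) = 540/(((3*(-18))*2)) + 14324/((8 - 187)²) = 540/((-54*2)) + 14324/((-179)²) = 540/(-108) + 14324/32041 = 540*(-1/108) + 14324*(1/32041) = -5 + 14324/32041 = -145881/32041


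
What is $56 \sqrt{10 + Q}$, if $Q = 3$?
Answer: $56 \sqrt{13} \approx 201.91$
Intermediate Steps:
$56 \sqrt{10 + Q} = 56 \sqrt{10 + 3} = 56 \sqrt{13}$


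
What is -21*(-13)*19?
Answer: 5187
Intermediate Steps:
-21*(-13)*19 = 273*19 = 5187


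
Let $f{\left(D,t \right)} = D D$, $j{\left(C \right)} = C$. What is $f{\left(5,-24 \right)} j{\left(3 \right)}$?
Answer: $75$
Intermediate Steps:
$f{\left(D,t \right)} = D^{2}$
$f{\left(5,-24 \right)} j{\left(3 \right)} = 5^{2} \cdot 3 = 25 \cdot 3 = 75$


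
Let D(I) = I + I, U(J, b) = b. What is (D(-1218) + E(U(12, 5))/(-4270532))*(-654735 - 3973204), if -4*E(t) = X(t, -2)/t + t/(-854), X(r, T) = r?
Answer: 164461691390342961837/14588137312 ≈ 1.1274e+10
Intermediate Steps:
D(I) = 2*I
E(t) = -¼ + t/3416 (E(t) = -(t/t + t/(-854))/4 = -(1 + t*(-1/854))/4 = -(1 - t/854)/4 = -¼ + t/3416)
(D(-1218) + E(U(12, 5))/(-4270532))*(-654735 - 3973204) = (2*(-1218) + (-¼ + (1/3416)*5)/(-4270532))*(-654735 - 3973204) = (-2436 + (-¼ + 5/3416)*(-1/4270532))*(-4627939) = (-2436 - 849/3416*(-1/4270532))*(-4627939) = (-2436 + 849/14588137312)*(-4627939) = -35536702491183/14588137312*(-4627939) = 164461691390342961837/14588137312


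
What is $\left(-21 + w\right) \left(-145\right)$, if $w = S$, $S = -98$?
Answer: $17255$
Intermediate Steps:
$w = -98$
$\left(-21 + w\right) \left(-145\right) = \left(-21 - 98\right) \left(-145\right) = \left(-119\right) \left(-145\right) = 17255$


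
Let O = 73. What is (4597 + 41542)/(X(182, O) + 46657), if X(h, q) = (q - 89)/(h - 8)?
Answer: 4014093/4059151 ≈ 0.98890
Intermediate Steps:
X(h, q) = (-89 + q)/(-8 + h)
(4597 + 41542)/(X(182, O) + 46657) = (4597 + 41542)/((-89 + 73)/(-8 + 182) + 46657) = 46139/(-16/174 + 46657) = 46139/((1/174)*(-16) + 46657) = 46139/(-8/87 + 46657) = 46139/(4059151/87) = 46139*(87/4059151) = 4014093/4059151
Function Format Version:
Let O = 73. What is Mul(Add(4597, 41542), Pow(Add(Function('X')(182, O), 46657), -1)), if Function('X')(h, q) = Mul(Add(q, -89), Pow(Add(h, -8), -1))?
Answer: Rational(4014093, 4059151) ≈ 0.98890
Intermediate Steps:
Function('X')(h, q) = Mul(Pow(Add(-8, h), -1), Add(-89, q)) (Function('X')(h, q) = Mul(Add(-89, q), Pow(Add(-8, h), -1)) = Mul(Pow(Add(-8, h), -1), Add(-89, q)))
Mul(Add(4597, 41542), Pow(Add(Function('X')(182, O), 46657), -1)) = Mul(Add(4597, 41542), Pow(Add(Mul(Pow(Add(-8, 182), -1), Add(-89, 73)), 46657), -1)) = Mul(46139, Pow(Add(Mul(Pow(174, -1), -16), 46657), -1)) = Mul(46139, Pow(Add(Mul(Rational(1, 174), -16), 46657), -1)) = Mul(46139, Pow(Add(Rational(-8, 87), 46657), -1)) = Mul(46139, Pow(Rational(4059151, 87), -1)) = Mul(46139, Rational(87, 4059151)) = Rational(4014093, 4059151)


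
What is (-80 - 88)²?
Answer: 28224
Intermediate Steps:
(-80 - 88)² = (-168)² = 28224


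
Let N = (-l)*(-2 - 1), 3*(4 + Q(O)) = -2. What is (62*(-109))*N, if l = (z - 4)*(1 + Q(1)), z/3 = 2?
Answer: 148676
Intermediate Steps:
Q(O) = -14/3 (Q(O) = -4 + (⅓)*(-2) = -4 - ⅔ = -14/3)
z = 6 (z = 3*2 = 6)
l = -22/3 (l = (6 - 4)*(1 - 14/3) = 2*(-11/3) = -22/3 ≈ -7.3333)
N = -22 (N = (-1*(-22/3))*(-2 - 1) = (22/3)*(-3) = -22)
(62*(-109))*N = (62*(-109))*(-22) = -6758*(-22) = 148676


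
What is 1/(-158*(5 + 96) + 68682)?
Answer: 1/52724 ≈ 1.8967e-5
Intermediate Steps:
1/(-158*(5 + 96) + 68682) = 1/(-158*101 + 68682) = 1/(-15958 + 68682) = 1/52724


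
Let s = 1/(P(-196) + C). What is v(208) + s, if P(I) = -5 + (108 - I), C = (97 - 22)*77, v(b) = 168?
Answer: 1020433/6074 ≈ 168.00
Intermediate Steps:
C = 5775 (C = 75*77 = 5775)
P(I) = 103 - I
s = 1/6074 (s = 1/((103 - 1*(-196)) + 5775) = 1/((103 + 196) + 5775) = 1/(299 + 5775) = 1/6074 ≈ 0.00016464)
v(208) + s = 168 + 1/6074 = 1020433/6074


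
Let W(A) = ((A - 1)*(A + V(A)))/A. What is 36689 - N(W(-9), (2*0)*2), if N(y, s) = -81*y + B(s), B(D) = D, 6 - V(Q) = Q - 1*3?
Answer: 37499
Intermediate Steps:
V(Q) = 9 - Q (V(Q) = 6 - (Q - 1*3) = 6 - (Q - 3) = 6 - (-3 + Q) = 6 + (3 - Q) = 9 - Q)
W(A) = (-9 + 9*A)/A (W(A) = ((A - 1)*(A + (9 - A)))/A = ((-1 + A)*9)/A = (-9 + 9*A)/A)
N(y, s) = s - 81*y (N(y, s) = -81*y + s = s - 81*y)
36689 - N(W(-9), (2*0)*2) = 36689 - ((2*0)*2 - 81*(9 - 9/(-9))) = 36689 - (0*2 - 81*(9 - 9*(-⅑))) = 36689 - (0 - 81*(9 + 1)) = 36689 - (0 - 81*10) = 36689 - (0 - 810) = 36689 - 1*(-810) = 36689 + 810 = 37499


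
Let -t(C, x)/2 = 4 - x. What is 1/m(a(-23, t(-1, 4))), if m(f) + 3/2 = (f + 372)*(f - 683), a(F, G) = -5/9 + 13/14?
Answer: -15876/4035573923 ≈ -3.9340e-6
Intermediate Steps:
t(C, x) = -8 + 2*x (t(C, x) = -2*(4 - x) = -8 + 2*x)
a(F, G) = 47/126 (a(F, G) = -5*1/9 + 13*(1/14) = -5/9 + 13/14 = 47/126)
m(f) = -3/2 + (-683 + f)*(372 + f) (m(f) = -3/2 + (f + 372)*(f - 683) = -3/2 + (372 + f)*(-683 + f) = -3/2 + (-683 + f)*(372 + f))
1/m(a(-23, t(-1, 4))) = 1/(-508155/2 + (47/126)**2 - 311*47/126) = 1/(-508155/2 + 2209/15876 - 14617/126) = 1/(-4035573923/15876) = -15876/4035573923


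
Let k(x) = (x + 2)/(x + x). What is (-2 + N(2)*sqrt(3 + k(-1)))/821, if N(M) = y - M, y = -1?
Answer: -2/821 - 3*sqrt(10)/1642 ≈ -0.0082137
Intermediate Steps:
k(x) = (2 + x)/(2*x) (k(x) = (2 + x)/((2*x)) = (2 + x)*(1/(2*x)) = (2 + x)/(2*x))
N(M) = -1 - M
(-2 + N(2)*sqrt(3 + k(-1)))/821 = (-2 + (-1 - 1*2)*sqrt(3 + (1/2)*(2 - 1)/(-1)))/821 = (-2 + (-1 - 2)*sqrt(3 + (1/2)*(-1)*1))*(1/821) = (-2 - 3*sqrt(3 - 1/2))*(1/821) = (-2 - 3*sqrt(10)/2)*(1/821) = -2/821 - 3*sqrt(10)/1642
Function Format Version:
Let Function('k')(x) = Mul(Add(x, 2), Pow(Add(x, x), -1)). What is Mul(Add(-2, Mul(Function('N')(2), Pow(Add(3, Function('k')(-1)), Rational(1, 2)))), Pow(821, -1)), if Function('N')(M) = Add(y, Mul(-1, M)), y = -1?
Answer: Add(Rational(-2, 821), Mul(Rational(-3, 1642), Pow(10, Rational(1, 2)))) ≈ -0.0082137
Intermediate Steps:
Function('k')(x) = Mul(Rational(1, 2), Pow(x, -1), Add(2, x)) (Function('k')(x) = Mul(Add(2, x), Pow(Mul(2, x), -1)) = Mul(Add(2, x), Mul(Rational(1, 2), Pow(x, -1))) = Mul(Rational(1, 2), Pow(x, -1), Add(2, x)))
Function('N')(M) = Add(-1, Mul(-1, M))
Mul(Add(-2, Mul(Function('N')(2), Pow(Add(3, Function('k')(-1)), Rational(1, 2)))), Pow(821, -1)) = Mul(Add(-2, Mul(Add(-1, Mul(-1, 2)), Pow(Add(3, Mul(Rational(1, 2), Pow(-1, -1), Add(2, -1))), Rational(1, 2)))), Pow(821, -1)) = Mul(Add(-2, Mul(Add(-1, -2), Pow(Add(3, Mul(Rational(1, 2), -1, 1)), Rational(1, 2)))), Rational(1, 821)) = Mul(Add(-2, Mul(-3, Pow(Add(3, Rational(-1, 2)), Rational(1, 2)))), Rational(1, 821)) = Mul(Add(-2, Mul(-3, Pow(Rational(5, 2), Rational(1, 2)))), Rational(1, 821)) = Mul(Add(-2, Mul(-3, Mul(Rational(1, 2), Pow(10, Rational(1, 2))))), Rational(1, 821)) = Mul(Add(-2, Mul(Rational(-3, 2), Pow(10, Rational(1, 2)))), Rational(1, 821)) = Add(Rational(-2, 821), Mul(Rational(-3, 1642), Pow(10, Rational(1, 2))))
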